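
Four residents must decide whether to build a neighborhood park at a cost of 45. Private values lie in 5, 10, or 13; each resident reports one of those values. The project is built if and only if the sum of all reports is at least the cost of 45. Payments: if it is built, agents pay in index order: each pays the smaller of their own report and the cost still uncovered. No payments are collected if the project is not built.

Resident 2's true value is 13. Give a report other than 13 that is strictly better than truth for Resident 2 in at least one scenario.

10

Suppose Resident 1 reports 10, Resident 3 reports 13 and Resident 4 reports 13.
Report 13: project built, pays 13, utility 13 - 13 = 0.
Report 10: project built, pays 10, utility 13 - 10 = 3.
So reporting 10 beats truth here (3 > 0).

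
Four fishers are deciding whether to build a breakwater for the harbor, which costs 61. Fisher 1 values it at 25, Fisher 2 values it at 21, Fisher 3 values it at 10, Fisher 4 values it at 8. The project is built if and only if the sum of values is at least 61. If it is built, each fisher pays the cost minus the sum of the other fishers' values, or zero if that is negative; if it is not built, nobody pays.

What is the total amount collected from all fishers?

52

Total value 64 ≥ cost 61, so it is built.
Fisher 1: others sum to 39; max(0, 61 - 39) = 22.
Fisher 2: others sum to 43; max(0, 61 - 43) = 18.
Fisher 3: others sum to 54; max(0, 61 - 54) = 7.
Fisher 4: others sum to 56; max(0, 61 - 56) = 5.
Total collected = 22 + 18 + 7 + 5 = 52.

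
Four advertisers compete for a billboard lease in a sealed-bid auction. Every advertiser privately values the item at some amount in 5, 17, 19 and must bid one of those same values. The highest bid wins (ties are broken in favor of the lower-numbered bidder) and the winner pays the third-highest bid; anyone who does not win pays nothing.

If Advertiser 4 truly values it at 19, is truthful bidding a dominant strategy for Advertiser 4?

Yes

Check each profile of the others' bids and compare truth against every alternative bid.
Others bid (5, 5, 17): truth gives 14, best alternative gives 0.
Others bid (5, 17, 5): truth gives 14, best alternative gives 0.
Others bid (17, 5, 5): truth gives 14, best alternative gives 0.
Others bid (5, 17, 17): truth gives 2, best alternative gives 0.
Others bid (17, 5, 17): truth gives 2, best alternative gives 0.
Others bid (17, 17, 5): truth gives 2, best alternative gives 0.
(Remaining 21 profiles checked similarly; truth is weakly best in each.)
In every case the truthful bid is at least as good as any alternative, so it is a dominant strategy.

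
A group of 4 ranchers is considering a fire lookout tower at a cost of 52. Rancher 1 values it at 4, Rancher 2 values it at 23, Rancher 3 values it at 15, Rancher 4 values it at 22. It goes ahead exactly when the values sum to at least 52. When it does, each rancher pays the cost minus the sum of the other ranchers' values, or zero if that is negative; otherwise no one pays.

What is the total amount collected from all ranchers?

Total value 64 ≥ cost 52, so it is built.
Rancher 1: others sum to 60; max(0, 52 - 60) = 0.
Rancher 2: others sum to 41; max(0, 52 - 41) = 11.
Rancher 3: others sum to 49; max(0, 52 - 49) = 3.
Rancher 4: others sum to 42; max(0, 52 - 42) = 10.
Total collected = 0 + 11 + 3 + 10 = 24.

24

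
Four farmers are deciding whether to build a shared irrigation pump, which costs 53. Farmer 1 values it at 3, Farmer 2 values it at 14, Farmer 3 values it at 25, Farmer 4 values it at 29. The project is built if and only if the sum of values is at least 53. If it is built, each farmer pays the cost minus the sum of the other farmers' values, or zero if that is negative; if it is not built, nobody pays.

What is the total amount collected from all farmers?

18

Total value 71 ≥ cost 53, so it is built.
Farmer 1: others sum to 68; max(0, 53 - 68) = 0.
Farmer 2: others sum to 57; max(0, 53 - 57) = 0.
Farmer 3: others sum to 46; max(0, 53 - 46) = 7.
Farmer 4: others sum to 42; max(0, 53 - 42) = 11.
Total collected = 0 + 0 + 7 + 11 = 18.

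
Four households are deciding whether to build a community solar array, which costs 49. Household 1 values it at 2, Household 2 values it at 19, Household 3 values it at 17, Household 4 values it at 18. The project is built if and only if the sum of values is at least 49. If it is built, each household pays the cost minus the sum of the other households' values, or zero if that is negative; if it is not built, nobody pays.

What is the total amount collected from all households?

33

Total value 56 ≥ cost 49, so it is built.
Household 1: others sum to 54; max(0, 49 - 54) = 0.
Household 2: others sum to 37; max(0, 49 - 37) = 12.
Household 3: others sum to 39; max(0, 49 - 39) = 10.
Household 4: others sum to 38; max(0, 49 - 38) = 11.
Total collected = 0 + 12 + 10 + 11 = 33.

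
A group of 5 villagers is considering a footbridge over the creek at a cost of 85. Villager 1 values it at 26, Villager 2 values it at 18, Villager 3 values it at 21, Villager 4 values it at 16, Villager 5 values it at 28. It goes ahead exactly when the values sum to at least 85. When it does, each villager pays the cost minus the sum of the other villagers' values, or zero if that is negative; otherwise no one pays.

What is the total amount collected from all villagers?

Total value 109 ≥ cost 85, so it is built.
Villager 1: others sum to 83; max(0, 85 - 83) = 2.
Villager 2: others sum to 91; max(0, 85 - 91) = 0.
Villager 3: others sum to 88; max(0, 85 - 88) = 0.
Villager 4: others sum to 93; max(0, 85 - 93) = 0.
Villager 5: others sum to 81; max(0, 85 - 81) = 4.
Total collected = 2 + 0 + 0 + 0 + 4 = 6.

6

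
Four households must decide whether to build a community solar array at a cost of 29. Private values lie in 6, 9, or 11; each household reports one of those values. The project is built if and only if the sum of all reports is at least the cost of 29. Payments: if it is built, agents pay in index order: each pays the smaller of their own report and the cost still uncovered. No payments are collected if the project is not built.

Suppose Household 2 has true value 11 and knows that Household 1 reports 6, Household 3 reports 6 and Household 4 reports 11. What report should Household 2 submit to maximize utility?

6

Report 6: project built, pays 6, utility 11 - 6 = 5.
Report 9: project built, pays 9, utility 11 - 9 = 2.
Report 11: project built, pays 11, utility 11 - 11 = 0.
The best choice is 6 with utility 5.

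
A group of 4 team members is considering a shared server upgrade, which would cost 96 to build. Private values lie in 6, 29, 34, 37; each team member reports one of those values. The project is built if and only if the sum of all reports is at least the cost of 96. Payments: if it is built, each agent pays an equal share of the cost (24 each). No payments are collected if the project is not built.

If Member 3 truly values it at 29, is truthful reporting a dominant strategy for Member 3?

No

Consider the case where Member 1 reports 6, Member 2 reports 29 and Member 4 reports 29.
Truthful report 29: project not built, utility 0.
Report 34 instead: project built, pays 24, utility 29 - 24 = 5.
Since 5 > 0, reporting 34 is strictly better here, so truthful reporting is not dominant.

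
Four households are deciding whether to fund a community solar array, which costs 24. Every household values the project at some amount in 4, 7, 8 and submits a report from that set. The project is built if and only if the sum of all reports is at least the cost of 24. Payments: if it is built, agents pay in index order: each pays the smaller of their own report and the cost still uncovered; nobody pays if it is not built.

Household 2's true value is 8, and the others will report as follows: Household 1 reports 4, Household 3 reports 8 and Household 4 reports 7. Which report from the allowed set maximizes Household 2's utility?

Report 4: project not built, utility 0.
Report 7: project built, pays 7, utility 8 - 7 = 1.
Report 8: project built, pays 8, utility 8 - 8 = 0.
The best choice is 7 with utility 1.

7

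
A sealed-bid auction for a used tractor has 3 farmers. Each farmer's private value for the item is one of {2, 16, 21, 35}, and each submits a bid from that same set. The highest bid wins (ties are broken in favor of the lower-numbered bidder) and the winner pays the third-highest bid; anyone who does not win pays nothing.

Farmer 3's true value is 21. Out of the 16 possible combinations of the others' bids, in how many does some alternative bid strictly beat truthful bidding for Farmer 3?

Others bid (2, 21): truth gives 0; bid 35 gives 19 > 0. Violating.
Others bid (16, 21): truth gives 0; bid 35 gives 5 > 0. Violating.
Others bid (21, 2): truth gives 0; bid 35 gives 19 > 0. Violating.
Others bid (21, 16): truth gives 0; bid 35 gives 5 > 0. Violating.
Others bid (2, 2): truth gives 19; no alternative beats it.
Others bid (2, 16): truth gives 19; no alternative beats it.
(Checking all 16 profiles: 4 have a profitable deviation, 12 do not.)

4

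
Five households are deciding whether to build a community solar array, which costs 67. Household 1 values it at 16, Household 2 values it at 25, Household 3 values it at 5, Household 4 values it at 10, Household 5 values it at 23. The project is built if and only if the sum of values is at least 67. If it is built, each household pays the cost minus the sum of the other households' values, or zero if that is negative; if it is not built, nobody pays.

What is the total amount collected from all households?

28

Total value 79 ≥ cost 67, so it is built.
Household 1: others sum to 63; max(0, 67 - 63) = 4.
Household 2: others sum to 54; max(0, 67 - 54) = 13.
Household 3: others sum to 74; max(0, 67 - 74) = 0.
Household 4: others sum to 69; max(0, 67 - 69) = 0.
Household 5: others sum to 56; max(0, 67 - 56) = 11.
Total collected = 4 + 13 + 0 + 0 + 11 = 28.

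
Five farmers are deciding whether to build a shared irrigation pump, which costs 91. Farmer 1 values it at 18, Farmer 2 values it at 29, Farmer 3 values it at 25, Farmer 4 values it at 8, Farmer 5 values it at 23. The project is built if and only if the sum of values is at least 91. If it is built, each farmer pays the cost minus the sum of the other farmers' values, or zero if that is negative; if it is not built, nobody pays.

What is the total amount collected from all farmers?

47

Total value 103 ≥ cost 91, so it is built.
Farmer 1: others sum to 85; max(0, 91 - 85) = 6.
Farmer 2: others sum to 74; max(0, 91 - 74) = 17.
Farmer 3: others sum to 78; max(0, 91 - 78) = 13.
Farmer 4: others sum to 95; max(0, 91 - 95) = 0.
Farmer 5: others sum to 80; max(0, 91 - 80) = 11.
Total collected = 6 + 17 + 13 + 0 + 11 = 47.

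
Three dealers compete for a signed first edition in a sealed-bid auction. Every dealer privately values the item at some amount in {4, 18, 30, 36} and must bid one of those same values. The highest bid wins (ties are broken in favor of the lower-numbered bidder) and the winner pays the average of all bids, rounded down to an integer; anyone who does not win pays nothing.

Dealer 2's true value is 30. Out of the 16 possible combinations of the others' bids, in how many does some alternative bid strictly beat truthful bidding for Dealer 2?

5

Others bid (4, 4): truth gives 18; bid 18 gives 22 > 18. Violating.
Others bid (4, 18): truth gives 13; bid 18 gives 17 > 13. Violating.
Others bid (4, 36): truth gives 0; bid 36 gives 5 > 0. Violating.
Others bid (30, 4): truth gives 0; bid 36 gives 7 > 0. Violating.
Others bid (4, 30): truth gives 9; no alternative beats it.
Others bid (18, 4): truth gives 13; no alternative beats it.
(Checking all 16 profiles: 5 have a profitable deviation, 11 do not.)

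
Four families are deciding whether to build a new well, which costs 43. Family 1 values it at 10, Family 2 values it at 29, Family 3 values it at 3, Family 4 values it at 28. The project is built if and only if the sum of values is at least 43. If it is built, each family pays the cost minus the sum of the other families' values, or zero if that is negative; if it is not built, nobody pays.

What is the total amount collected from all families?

3

Total value 70 ≥ cost 43, so it is built.
Family 1: others sum to 60; max(0, 43 - 60) = 0.
Family 2: others sum to 41; max(0, 43 - 41) = 2.
Family 3: others sum to 67; max(0, 43 - 67) = 0.
Family 4: others sum to 42; max(0, 43 - 42) = 1.
Total collected = 0 + 2 + 0 + 1 = 3.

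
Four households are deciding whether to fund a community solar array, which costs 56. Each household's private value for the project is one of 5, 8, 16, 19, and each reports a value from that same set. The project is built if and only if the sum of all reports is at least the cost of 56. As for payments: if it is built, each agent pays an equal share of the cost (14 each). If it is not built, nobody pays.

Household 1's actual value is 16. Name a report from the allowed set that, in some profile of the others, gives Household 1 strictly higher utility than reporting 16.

Suppose Household 2 reports 5, Household 3 reports 16 and Household 4 reports 16.
Report 16: project not built, utility 0.
Report 19: project built, pays 14, utility 16 - 14 = 2.
So reporting 19 beats truth here (2 > 0).

19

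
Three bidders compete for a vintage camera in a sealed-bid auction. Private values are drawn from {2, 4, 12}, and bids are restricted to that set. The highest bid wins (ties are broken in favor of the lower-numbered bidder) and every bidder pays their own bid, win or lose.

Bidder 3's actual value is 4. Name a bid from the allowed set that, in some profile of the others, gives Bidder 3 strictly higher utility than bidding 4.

2

Suppose Bidder 1 bids 2 and Bidder 2 bids 4.
Bid 4: loses but pays 4, utility -4.
Bid 2: loses but pays 2, utility -2.
So bidding 2 beats truth here (-2 > -4).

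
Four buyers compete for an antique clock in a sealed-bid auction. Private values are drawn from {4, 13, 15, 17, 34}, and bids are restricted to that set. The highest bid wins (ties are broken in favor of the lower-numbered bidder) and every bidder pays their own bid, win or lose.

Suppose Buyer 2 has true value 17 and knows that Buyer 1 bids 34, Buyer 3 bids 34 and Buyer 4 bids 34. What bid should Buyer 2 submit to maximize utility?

Bid 4: loses but pays 4, utility -4.
Bid 13: loses but pays 13, utility -13.
Bid 15: loses but pays 15, utility -15.
Bid 17: loses but pays 17, utility -17.
Bid 34: loses but pays 34, utility -34.
The best choice is 4 with utility -4.

4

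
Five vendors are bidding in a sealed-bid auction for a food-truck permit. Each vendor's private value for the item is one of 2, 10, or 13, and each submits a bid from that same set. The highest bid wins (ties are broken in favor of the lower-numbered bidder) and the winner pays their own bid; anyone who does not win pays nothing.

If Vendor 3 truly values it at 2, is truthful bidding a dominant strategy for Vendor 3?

Check each profile of the others' bids and compare truth against every alternative bid.
Others bid (2, 2, 2, 2): truth gives 0, best alternative gives -8.
Others bid (2, 2, 2, 10): truth gives 0, best alternative gives -8.
Others bid (2, 2, 10, 2): truth gives 0, best alternative gives -8.
Others bid (2, 2, 10, 10): truth gives 0, best alternative gives -8.
Others bid (2, 2, 2, 13): truth gives 0, best alternative gives 0.
Others bid (2, 2, 10, 13): truth gives 0, best alternative gives 0.
(Remaining 75 profiles checked similarly; truth is weakly best in each.)
In every case the truthful bid is at least as good as any alternative, so it is a dominant strategy.

Yes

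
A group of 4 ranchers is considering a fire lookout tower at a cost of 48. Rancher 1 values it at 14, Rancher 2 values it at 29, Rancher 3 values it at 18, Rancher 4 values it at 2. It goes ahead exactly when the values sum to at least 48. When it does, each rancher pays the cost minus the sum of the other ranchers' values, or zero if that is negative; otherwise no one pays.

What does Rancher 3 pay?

Total value 63 ≥ cost 48, so the project is built.
The other ranchers' values sum to 45.
Cost minus that sum is 48 - 45 = 3.

3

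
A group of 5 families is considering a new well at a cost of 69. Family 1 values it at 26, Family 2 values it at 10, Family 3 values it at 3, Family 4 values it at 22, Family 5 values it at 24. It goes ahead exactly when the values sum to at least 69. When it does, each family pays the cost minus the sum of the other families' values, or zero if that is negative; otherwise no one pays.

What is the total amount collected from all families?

Total value 85 ≥ cost 69, so it is built.
Family 1: others sum to 59; max(0, 69 - 59) = 10.
Family 2: others sum to 75; max(0, 69 - 75) = 0.
Family 3: others sum to 82; max(0, 69 - 82) = 0.
Family 4: others sum to 63; max(0, 69 - 63) = 6.
Family 5: others sum to 61; max(0, 69 - 61) = 8.
Total collected = 10 + 0 + 0 + 6 + 8 = 24.

24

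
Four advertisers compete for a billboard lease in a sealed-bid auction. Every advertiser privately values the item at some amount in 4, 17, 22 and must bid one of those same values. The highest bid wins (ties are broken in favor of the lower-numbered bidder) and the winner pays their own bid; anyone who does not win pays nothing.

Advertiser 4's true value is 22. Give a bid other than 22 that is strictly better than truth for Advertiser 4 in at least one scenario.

Suppose Advertiser 1 bids 4, Advertiser 2 bids 4 and Advertiser 3 bids 4.
Bid 22: wins, pays 22, utility 22 - 22 = 0.
Bid 17: wins, pays 17, utility 22 - 17 = 5.
So bidding 17 beats truth here (5 > 0).

17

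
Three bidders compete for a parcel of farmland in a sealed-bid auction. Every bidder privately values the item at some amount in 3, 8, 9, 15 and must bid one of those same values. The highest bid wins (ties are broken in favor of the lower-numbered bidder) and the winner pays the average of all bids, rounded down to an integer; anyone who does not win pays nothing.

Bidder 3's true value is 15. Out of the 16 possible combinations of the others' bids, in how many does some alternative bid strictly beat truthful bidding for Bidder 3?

Others bid (3, 3): truth gives 8; bid 8 gives 11 > 8. Violating.
Others bid (3, 8): truth gives 7; bid 9 gives 9 > 7. Violating.
Others bid (8, 3): truth gives 7; bid 9 gives 9 > 7. Violating.
Others bid (8, 8): truth gives 5; bid 9 gives 7 > 5. Violating.
Others bid (3, 9): truth gives 6; no alternative beats it.
Others bid (3, 15): truth gives 0; no alternative beats it.
(Checking all 16 profiles: 4 have a profitable deviation, 12 do not.)

4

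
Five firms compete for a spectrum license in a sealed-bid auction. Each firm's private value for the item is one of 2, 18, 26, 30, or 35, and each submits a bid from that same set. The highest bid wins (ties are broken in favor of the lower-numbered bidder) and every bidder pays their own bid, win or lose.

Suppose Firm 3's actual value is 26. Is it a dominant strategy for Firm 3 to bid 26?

Consider the case where Firm 1 bids 2, Firm 2 bids 2, Firm 4 bids 2 and Firm 5 bids 2.
Truthful bid 26: wins, pays 26, utility 26 - 26 = 0.
Bid 18 instead: wins, pays 18, utility 26 - 18 = 8.
Since 8 > 0, bidding 18 is strictly better here, so truthful bidding is not dominant.

No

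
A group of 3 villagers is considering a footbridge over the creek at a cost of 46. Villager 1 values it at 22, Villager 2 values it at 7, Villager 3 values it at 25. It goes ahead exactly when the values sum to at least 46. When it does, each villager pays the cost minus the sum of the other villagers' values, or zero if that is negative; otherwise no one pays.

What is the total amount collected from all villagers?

Total value 54 ≥ cost 46, so it is built.
Villager 1: others sum to 32; max(0, 46 - 32) = 14.
Villager 2: others sum to 47; max(0, 46 - 47) = 0.
Villager 3: others sum to 29; max(0, 46 - 29) = 17.
Total collected = 14 + 0 + 17 = 31.

31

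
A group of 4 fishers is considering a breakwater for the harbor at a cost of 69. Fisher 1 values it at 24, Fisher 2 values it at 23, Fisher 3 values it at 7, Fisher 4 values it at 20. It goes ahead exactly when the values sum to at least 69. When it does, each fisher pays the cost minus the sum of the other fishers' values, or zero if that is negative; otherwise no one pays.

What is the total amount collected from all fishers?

Total value 74 ≥ cost 69, so it is built.
Fisher 1: others sum to 50; max(0, 69 - 50) = 19.
Fisher 2: others sum to 51; max(0, 69 - 51) = 18.
Fisher 3: others sum to 67; max(0, 69 - 67) = 2.
Fisher 4: others sum to 54; max(0, 69 - 54) = 15.
Total collected = 19 + 18 + 2 + 15 = 54.

54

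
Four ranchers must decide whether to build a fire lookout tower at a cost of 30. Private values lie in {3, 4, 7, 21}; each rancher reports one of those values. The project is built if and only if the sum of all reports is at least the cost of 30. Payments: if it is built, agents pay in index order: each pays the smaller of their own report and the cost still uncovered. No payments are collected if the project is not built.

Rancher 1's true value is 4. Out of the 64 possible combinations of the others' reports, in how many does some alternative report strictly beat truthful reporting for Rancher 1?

Others report (3, 3, 21): truth gives 0; report 3 gives 1 > 0. Violating.
Others report (3, 4, 21): truth gives 0; report 3 gives 1 > 0. Violating.
Others report (3, 7, 21): truth gives 0; report 3 gives 1 > 0. Violating.
Others report (3, 21, 3): truth gives 0; report 3 gives 1 > 0. Violating.
Others report (3, 3, 3): truth gives 0; no alternative beats it.
Others report (3, 3, 4): truth gives 0; no alternative beats it.
(Checking all 64 profiles: 37 have a profitable deviation, 27 do not.)

37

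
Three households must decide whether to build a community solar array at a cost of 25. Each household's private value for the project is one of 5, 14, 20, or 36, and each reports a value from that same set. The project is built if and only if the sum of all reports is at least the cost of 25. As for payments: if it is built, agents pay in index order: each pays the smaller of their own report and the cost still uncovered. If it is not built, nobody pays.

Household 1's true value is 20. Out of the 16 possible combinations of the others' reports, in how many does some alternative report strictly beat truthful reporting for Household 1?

15

Others report (5, 14): truth gives 0; report 14 gives 6 > 0. Violating.
Others report (5, 20): truth gives 0; report 5 gives 15 > 0. Violating.
Others report (5, 36): truth gives 0; report 5 gives 15 > 0. Violating.
Others report (14, 5): truth gives 0; report 14 gives 6 > 0. Violating.
Others report (5, 5): truth gives 0; no alternative beats it.
(Checking all 16 profiles: 15 have a profitable deviation, 1 does not.)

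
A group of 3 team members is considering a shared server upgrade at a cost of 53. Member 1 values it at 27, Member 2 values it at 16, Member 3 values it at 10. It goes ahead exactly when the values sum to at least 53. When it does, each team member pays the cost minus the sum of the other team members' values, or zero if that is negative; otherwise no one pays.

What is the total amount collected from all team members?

53

Total value 53 ≥ cost 53, so it is built.
Member 1: others sum to 26; max(0, 53 - 26) = 27.
Member 2: others sum to 37; max(0, 53 - 37) = 16.
Member 3: others sum to 43; max(0, 53 - 43) = 10.
Total collected = 27 + 16 + 10 = 53.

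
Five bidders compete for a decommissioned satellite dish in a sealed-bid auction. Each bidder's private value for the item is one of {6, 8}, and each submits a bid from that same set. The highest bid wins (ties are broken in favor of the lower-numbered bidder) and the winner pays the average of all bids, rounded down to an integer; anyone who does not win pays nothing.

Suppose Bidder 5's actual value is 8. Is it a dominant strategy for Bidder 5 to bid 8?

Check each profile of the others' bids and compare truth against every alternative bid.
Others bid (6, 6, 6, 6): truth gives 2, best alternative gives 0.
Others bid (6, 6, 6, 8): truth gives 0, best alternative gives 0.
Others bid (6, 6, 8, 6): truth gives 0, best alternative gives 0.
Others bid (6, 6, 8, 8): truth gives 0, best alternative gives 0.
Others bid (6, 8, 6, 6): truth gives 0, best alternative gives 0.
Others bid (6, 8, 6, 8): truth gives 0, best alternative gives 0.
(Remaining 10 profiles checked similarly; truth is weakly best in each.)
In every case the truthful bid is at least as good as any alternative, so it is a dominant strategy.

Yes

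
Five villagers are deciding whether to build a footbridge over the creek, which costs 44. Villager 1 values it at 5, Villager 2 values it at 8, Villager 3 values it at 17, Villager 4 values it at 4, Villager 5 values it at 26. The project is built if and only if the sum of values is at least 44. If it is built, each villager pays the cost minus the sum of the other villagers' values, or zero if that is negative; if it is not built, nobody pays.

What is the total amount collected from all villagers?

Total value 60 ≥ cost 44, so it is built.
Villager 1: others sum to 55; max(0, 44 - 55) = 0.
Villager 2: others sum to 52; max(0, 44 - 52) = 0.
Villager 3: others sum to 43; max(0, 44 - 43) = 1.
Villager 4: others sum to 56; max(0, 44 - 56) = 0.
Villager 5: others sum to 34; max(0, 44 - 34) = 10.
Total collected = 0 + 0 + 1 + 0 + 10 = 11.

11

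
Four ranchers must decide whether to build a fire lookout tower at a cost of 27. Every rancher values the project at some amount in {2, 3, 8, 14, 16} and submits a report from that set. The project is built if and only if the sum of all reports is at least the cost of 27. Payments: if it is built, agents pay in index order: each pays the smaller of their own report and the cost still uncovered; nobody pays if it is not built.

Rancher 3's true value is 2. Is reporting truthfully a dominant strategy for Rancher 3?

Yes

Check each profile of the others' reports and compare truth against every alternative report.
Others report (2, 8, 14): truth gives 0, best alternative gives -1.
Others report (2, 8, 16): truth gives 0, best alternative gives -1.
Others report (2, 14, 8): truth gives 0, best alternative gives -1.
Others report (2, 14, 14): truth gives 0, best alternative gives -1.
Others report (2, 14, 16): truth gives 0, best alternative gives -1.
Others report (2, 16, 8): truth gives 0, best alternative gives -1.
(Remaining 119 profiles checked similarly; truth is weakly best in each.)
In every case the truthful report is at least as good as any alternative, so it is a dominant strategy.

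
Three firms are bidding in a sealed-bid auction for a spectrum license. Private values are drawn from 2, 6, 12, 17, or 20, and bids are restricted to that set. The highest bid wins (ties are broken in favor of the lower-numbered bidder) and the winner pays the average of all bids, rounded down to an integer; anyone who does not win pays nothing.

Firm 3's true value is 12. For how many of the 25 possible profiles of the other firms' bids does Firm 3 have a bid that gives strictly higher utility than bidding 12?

5

Others bid (2, 2): truth gives 7; bid 6 gives 9 > 7. Violating.
Others bid (2, 12): truth gives 0; bid 17 gives 2 > 0. Violating.
Others bid (6, 12): truth gives 0; bid 17 gives 1 > 0. Violating.
Others bid (12, 2): truth gives 0; bid 17 gives 2 > 0. Violating.
Others bid (2, 6): truth gives 6; no alternative beats it.
Others bid (2, 17): truth gives 0; no alternative beats it.
(Checking all 25 profiles: 5 have a profitable deviation, 20 do not.)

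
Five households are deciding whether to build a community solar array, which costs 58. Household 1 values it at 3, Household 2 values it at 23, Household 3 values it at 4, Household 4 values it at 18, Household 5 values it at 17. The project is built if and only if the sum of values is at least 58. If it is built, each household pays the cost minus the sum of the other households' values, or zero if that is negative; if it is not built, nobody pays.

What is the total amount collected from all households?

37

Total value 65 ≥ cost 58, so it is built.
Household 1: others sum to 62; max(0, 58 - 62) = 0.
Household 2: others sum to 42; max(0, 58 - 42) = 16.
Household 3: others sum to 61; max(0, 58 - 61) = 0.
Household 4: others sum to 47; max(0, 58 - 47) = 11.
Household 5: others sum to 48; max(0, 58 - 48) = 10.
Total collected = 0 + 16 + 0 + 11 + 10 = 37.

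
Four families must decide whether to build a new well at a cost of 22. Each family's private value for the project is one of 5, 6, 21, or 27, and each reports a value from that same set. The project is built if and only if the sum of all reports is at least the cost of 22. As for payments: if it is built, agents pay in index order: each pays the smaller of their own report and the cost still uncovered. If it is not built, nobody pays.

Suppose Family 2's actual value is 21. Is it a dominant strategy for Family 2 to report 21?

No

Consider the case where Family 1 reports 5, Family 3 reports 5 and Family 4 reports 6.
Truthful report 21: project built, pays 17, utility 21 - 17 = 4.
Report 6 instead: project built, pays 6, utility 21 - 6 = 15.
Since 15 > 4, reporting 6 is strictly better here, so truthful reporting is not dominant.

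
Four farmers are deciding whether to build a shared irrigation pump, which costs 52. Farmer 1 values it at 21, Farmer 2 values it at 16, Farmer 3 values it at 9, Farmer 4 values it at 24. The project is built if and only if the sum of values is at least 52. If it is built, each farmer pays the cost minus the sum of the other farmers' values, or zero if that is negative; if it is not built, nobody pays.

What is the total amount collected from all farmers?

9

Total value 70 ≥ cost 52, so it is built.
Farmer 1: others sum to 49; max(0, 52 - 49) = 3.
Farmer 2: others sum to 54; max(0, 52 - 54) = 0.
Farmer 3: others sum to 61; max(0, 52 - 61) = 0.
Farmer 4: others sum to 46; max(0, 52 - 46) = 6.
Total collected = 3 + 0 + 0 + 6 = 9.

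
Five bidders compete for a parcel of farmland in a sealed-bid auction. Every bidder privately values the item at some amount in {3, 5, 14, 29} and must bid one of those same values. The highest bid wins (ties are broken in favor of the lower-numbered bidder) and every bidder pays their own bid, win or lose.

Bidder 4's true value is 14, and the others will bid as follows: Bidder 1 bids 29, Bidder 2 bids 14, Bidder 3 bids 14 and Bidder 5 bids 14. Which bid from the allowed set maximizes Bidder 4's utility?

Bid 3: loses but pays 3, utility -3.
Bid 5: loses but pays 5, utility -5.
Bid 14: loses but pays 14, utility -14.
Bid 29: loses but pays 29, utility -29.
The best choice is 3 with utility -3.

3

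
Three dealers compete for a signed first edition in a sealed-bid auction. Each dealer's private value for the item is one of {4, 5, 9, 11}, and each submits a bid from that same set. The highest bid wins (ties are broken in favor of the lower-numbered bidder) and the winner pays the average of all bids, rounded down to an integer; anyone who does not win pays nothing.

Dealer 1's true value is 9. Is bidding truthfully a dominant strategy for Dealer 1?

No

Consider the case where Dealer 2 bids 4 and Dealer 3 bids 4.
Truthful bid 9: wins, pays 5, utility 9 - 5 = 4.
Bid 4 instead: wins, pays 4, utility 9 - 4 = 5.
Since 5 > 4, bidding 4 is strictly better here, so truthful bidding is not dominant.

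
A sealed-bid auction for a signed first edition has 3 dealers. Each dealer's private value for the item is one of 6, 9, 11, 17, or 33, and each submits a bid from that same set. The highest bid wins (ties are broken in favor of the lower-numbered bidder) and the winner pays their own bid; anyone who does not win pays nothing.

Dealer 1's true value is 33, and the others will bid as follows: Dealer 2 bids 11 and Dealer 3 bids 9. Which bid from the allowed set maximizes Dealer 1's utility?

Bid 6: loses, pays 0, utility 0.
Bid 9: loses, pays 0, utility 0.
Bid 11: wins, pays 11, utility 33 - 11 = 22.
Bid 17: wins, pays 17, utility 33 - 17 = 16.
Bid 33: wins, pays 33, utility 33 - 33 = 0.
The best choice is 11 with utility 22.

11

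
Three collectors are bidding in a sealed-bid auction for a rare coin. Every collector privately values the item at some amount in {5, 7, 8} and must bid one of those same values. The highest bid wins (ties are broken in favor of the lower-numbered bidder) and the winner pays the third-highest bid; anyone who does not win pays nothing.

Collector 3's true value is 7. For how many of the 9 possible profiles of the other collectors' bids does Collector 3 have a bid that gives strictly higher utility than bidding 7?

Others bid (5, 7): truth gives 0; bid 8 gives 2 > 0. Violating.
Others bid (7, 5): truth gives 0; bid 8 gives 2 > 0. Violating.
Others bid (5, 5): truth gives 2; no alternative beats it.
Others bid (5, 8): truth gives 0; no alternative beats it.
(Checking all 9 profiles: 2 have a profitable deviation, 7 do not.)

2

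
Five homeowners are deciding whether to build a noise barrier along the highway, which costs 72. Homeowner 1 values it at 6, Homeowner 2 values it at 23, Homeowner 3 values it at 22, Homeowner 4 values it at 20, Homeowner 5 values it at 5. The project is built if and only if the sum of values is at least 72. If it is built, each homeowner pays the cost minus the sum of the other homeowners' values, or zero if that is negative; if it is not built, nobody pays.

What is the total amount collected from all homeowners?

Total value 76 ≥ cost 72, so it is built.
Homeowner 1: others sum to 70; max(0, 72 - 70) = 2.
Homeowner 2: others sum to 53; max(0, 72 - 53) = 19.
Homeowner 3: others sum to 54; max(0, 72 - 54) = 18.
Homeowner 4: others sum to 56; max(0, 72 - 56) = 16.
Homeowner 5: others sum to 71; max(0, 72 - 71) = 1.
Total collected = 2 + 19 + 18 + 16 + 1 = 56.

56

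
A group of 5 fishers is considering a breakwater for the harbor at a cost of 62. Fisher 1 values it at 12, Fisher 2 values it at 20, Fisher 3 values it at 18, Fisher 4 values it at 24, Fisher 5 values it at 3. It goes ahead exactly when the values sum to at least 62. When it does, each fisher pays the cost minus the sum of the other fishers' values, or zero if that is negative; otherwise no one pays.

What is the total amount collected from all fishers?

17

Total value 77 ≥ cost 62, so it is built.
Fisher 1: others sum to 65; max(0, 62 - 65) = 0.
Fisher 2: others sum to 57; max(0, 62 - 57) = 5.
Fisher 3: others sum to 59; max(0, 62 - 59) = 3.
Fisher 4: others sum to 53; max(0, 62 - 53) = 9.
Fisher 5: others sum to 74; max(0, 62 - 74) = 0.
Total collected = 0 + 5 + 3 + 9 + 0 = 17.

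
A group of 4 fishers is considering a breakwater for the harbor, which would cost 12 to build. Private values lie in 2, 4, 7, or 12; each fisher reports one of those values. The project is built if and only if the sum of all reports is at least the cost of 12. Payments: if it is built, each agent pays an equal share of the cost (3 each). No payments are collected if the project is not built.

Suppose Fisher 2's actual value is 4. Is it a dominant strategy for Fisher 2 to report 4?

Consider the case where Fisher 1 reports 2, Fisher 3 reports 2 and Fisher 4 reports 2.
Truthful report 4: project not built, utility 0.
Report 7 instead: project built, pays 3, utility 4 - 3 = 1.
Since 1 > 0, reporting 7 is strictly better here, so truthful reporting is not dominant.

No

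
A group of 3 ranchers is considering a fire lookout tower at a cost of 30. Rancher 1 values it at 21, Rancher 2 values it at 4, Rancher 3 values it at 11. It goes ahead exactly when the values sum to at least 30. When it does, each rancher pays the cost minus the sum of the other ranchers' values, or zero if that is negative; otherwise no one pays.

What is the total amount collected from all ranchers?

20

Total value 36 ≥ cost 30, so it is built.
Rancher 1: others sum to 15; max(0, 30 - 15) = 15.
Rancher 2: others sum to 32; max(0, 30 - 32) = 0.
Rancher 3: others sum to 25; max(0, 30 - 25) = 5.
Total collected = 15 + 0 + 5 = 20.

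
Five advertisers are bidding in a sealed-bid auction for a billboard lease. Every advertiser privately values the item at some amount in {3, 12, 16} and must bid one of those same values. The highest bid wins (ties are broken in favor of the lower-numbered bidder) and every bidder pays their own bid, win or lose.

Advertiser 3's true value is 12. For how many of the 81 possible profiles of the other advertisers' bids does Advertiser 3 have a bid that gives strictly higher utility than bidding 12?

Others bid (3, 3, 3, 16): truth gives -12; bid 3 gives -3 > -12. Violating.
Others bid (3, 3, 12, 16): truth gives -12; bid 3 gives -3 > -12. Violating.
Others bid (3, 3, 16, 3): truth gives -12; bid 3 gives -3 > -12. Violating.
Others bid (3, 3, 16, 12): truth gives -12; bid 3 gives -3 > -12. Violating.
Others bid (3, 3, 3, 3): truth gives 0; no alternative beats it.
Others bid (3, 3, 3, 12): truth gives 0; no alternative beats it.
(Checking all 81 profiles: 77 have a profitable deviation, 4 do not.)

77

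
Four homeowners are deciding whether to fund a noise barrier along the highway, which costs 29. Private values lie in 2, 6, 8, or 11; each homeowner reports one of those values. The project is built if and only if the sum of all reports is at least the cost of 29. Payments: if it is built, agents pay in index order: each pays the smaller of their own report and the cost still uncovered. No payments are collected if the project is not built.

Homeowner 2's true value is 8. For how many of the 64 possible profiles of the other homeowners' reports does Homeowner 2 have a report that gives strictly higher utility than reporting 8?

Others report (2, 11, 11): truth gives 0; report 6 gives 2 > 0. Violating.
Others report (6, 6, 11): truth gives 0; report 6 gives 2 > 0. Violating.
Others report (6, 8, 11): truth gives 0; report 6 gives 2 > 0. Violating.
Others report (6, 11, 6): truth gives 0; report 6 gives 2 > 0. Violating.
Others report (2, 2, 2): truth gives 0; no alternative beats it.
Others report (2, 2, 6): truth gives 0; no alternative beats it.
(Checking all 64 profiles: 23 have a profitable deviation, 41 do not.)

23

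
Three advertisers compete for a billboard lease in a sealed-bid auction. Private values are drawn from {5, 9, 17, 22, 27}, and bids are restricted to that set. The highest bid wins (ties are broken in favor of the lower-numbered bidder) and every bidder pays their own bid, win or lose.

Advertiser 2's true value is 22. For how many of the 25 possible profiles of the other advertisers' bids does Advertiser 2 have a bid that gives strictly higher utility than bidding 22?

19

Others bid (5, 5): truth gives 0; bid 9 gives 13 > 0. Violating.
Others bid (5, 9): truth gives 0; bid 9 gives 13 > 0. Violating.
Others bid (5, 17): truth gives 0; bid 17 gives 5 > 0. Violating.
Others bid (5, 27): truth gives -22; bid 5 gives -5 > -22. Violating.
Others bid (5, 22): truth gives 0; no alternative beats it.
Others bid (9, 22): truth gives 0; no alternative beats it.
(Checking all 25 profiles: 19 have a profitable deviation, 6 do not.)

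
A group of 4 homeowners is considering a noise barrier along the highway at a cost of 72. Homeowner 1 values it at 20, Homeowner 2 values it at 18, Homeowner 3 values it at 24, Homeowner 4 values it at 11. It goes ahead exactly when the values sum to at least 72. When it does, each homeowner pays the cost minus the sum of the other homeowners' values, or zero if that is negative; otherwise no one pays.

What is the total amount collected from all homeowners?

Total value 73 ≥ cost 72, so it is built.
Homeowner 1: others sum to 53; max(0, 72 - 53) = 19.
Homeowner 2: others sum to 55; max(0, 72 - 55) = 17.
Homeowner 3: others sum to 49; max(0, 72 - 49) = 23.
Homeowner 4: others sum to 62; max(0, 72 - 62) = 10.
Total collected = 19 + 17 + 23 + 10 = 69.

69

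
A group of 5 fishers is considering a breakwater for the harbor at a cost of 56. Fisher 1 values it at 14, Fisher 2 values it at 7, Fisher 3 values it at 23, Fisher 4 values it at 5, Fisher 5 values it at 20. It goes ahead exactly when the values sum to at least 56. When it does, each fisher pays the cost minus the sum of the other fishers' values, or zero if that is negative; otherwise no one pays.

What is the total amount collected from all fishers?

18

Total value 69 ≥ cost 56, so it is built.
Fisher 1: others sum to 55; max(0, 56 - 55) = 1.
Fisher 2: others sum to 62; max(0, 56 - 62) = 0.
Fisher 3: others sum to 46; max(0, 56 - 46) = 10.
Fisher 4: others sum to 64; max(0, 56 - 64) = 0.
Fisher 5: others sum to 49; max(0, 56 - 49) = 7.
Total collected = 1 + 0 + 10 + 0 + 7 = 18.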